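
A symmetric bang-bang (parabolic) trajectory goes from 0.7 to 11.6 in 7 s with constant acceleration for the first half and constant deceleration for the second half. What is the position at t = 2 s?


Symmetric rest-to-rest: each phase covers (pf-p0)/2 in time T/2. 0.5*a*(T/2)^2 = (pf-p0)/2 => a = 4*(pf-p0)/T^2
a = 4*(11.6-0.7)/7^2 = 0.8898
t = 2 is in the acceleration phase (t <= T/2).
p = p0 + 0.5*a*t^2 = 0.7 + 0.5*0.8898*2^2
= 2.4796


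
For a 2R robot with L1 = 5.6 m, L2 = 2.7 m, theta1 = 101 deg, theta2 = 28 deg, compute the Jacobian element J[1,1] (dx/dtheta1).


J[1,1] = -L1*sin(t1) - L2*sin(t1+t2)
= -5.6*sin(101) - 2.7*sin(129)
= -7.5954


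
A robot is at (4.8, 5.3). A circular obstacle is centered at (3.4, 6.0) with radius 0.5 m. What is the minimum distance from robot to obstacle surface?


center_dist = sqrt((4.8-3.4)^2 + (5.3-6.0)^2)
= sqrt(1.96 + 0.49)
= 1.5652
min_dist = center_dist - radius = 1.5652 - 0.5 = 1.0652 m


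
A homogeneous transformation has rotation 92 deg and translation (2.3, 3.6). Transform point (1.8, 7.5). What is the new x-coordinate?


x' = cos(theta)*px - sin(theta)*py + tx
= -0.0349*1.8 - 0.9994*7.5 + 2.3
= -5.2583


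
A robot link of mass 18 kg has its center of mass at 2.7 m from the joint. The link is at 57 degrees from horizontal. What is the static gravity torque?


tau = m*g*L*cos(angle)
= 18 * 9.81 * 2.7 * cos(57 deg)
= 18 * 9.81 * 2.7 * 0.5446
= 259.6654 Nm


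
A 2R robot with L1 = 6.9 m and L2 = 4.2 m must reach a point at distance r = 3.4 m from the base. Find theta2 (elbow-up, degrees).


cos(theta2) = (r^2 - L1^2 - L2^2) / (2*L1*L2)
cos(theta2) = (11.56 - 47.61 - 17.64) / 57.96
cos(theta2) = -0.926329
theta2 = 157.8695 degrees


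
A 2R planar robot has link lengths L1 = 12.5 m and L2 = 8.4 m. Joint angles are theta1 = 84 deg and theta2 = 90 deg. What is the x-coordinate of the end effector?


Convert angles to radians: theta1 = 1.4661, theta2 = 1.5708
x = L1*cos(theta1) + L2*cos(theta1+theta2)
x = 1.3066 + -8.354
x = -7.0474


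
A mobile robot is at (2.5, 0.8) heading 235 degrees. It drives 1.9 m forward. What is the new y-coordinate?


y_new = y0 + d*sin(theta)
= 0.8 + 1.9*sin(235)
= 0.8 + -1.5564
= -0.7564


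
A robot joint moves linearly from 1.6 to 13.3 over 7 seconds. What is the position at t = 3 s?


s = t/T = 3/7 = 0.4286
p(t) = p0 + (pf-p0)*s
= 1.6 + (13.3 - 1.6) * 0.4286
= 6.6143


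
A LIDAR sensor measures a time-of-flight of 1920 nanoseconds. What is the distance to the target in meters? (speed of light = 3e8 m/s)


tof = 1920 ns = 1.92e-06 s
dist = c * tof / 2
= 3e8 * 1.92e-06 / 2
= 288.0 m


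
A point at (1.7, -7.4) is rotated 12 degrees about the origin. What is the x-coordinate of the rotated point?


x' = x*cos(theta) - y*sin(theta)
cos(12 deg) = 0.9781, sin(12 deg) = 0.2079
x' = 1.7 * 0.9781 - -7.4 * 0.2079
= 1.6629 - -1.5385
= 3.2014


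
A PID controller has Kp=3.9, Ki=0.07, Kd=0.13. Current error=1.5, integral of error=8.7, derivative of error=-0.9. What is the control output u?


u = Kp*e + Ki*int(e) + Kd*de/dt
= 3.9*1.5 + 0.07*8.7 + 0.13*(-0.9)
= 5.85 + 0.609 + -0.117
= 6.342


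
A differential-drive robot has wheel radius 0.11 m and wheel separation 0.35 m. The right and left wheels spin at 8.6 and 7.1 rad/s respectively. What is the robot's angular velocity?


vR = r*wR = 0.11*8.6 = 0.946 m/s
vL = r*wL = 0.11*7.1 = 0.781 m/s
v = (vR+vL)/2 = 0.8635 m/s
omega = (vR-vL)/L = 0.4714 rad/s
angular velocity = 0.4714 rad/s


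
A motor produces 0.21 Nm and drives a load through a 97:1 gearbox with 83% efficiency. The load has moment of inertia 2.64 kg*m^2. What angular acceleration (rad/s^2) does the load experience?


tau_out = tau_motor * N * eta
= 0.21 * 97 * 0.83 = 16.9071 Nm
alpha = tau_out / I = 16.9071 / 2.64
= 6.4042 rad/s^2


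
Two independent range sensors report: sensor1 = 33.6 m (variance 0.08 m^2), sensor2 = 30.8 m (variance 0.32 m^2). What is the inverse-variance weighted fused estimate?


w1 = (1/var1) / (1/var1 + 1/var2)
   = 12.5 / (12.5 + 3.125) = 0.8
w2 = 1 - w1 = 0.2
fused = w1*s1 + w2*s2 = 26.88 + 6.16
= 33.04 m


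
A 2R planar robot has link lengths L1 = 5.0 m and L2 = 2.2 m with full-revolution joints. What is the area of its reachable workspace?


r_max = L1 + L2 = 7.2 m
r_min = |L1 - L2| = 2.8 m
Area = pi*(r_max^2 - r_min^2)
= pi*(51.84 - 7.84)
= pi * 44.0
= 138.2301 m^2


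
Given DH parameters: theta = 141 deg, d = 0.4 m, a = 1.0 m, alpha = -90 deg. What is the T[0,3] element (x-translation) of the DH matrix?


T[0,3] = a * cos(theta)
= 1.0 * cos(141 deg)
= 1.0 * -0.7771
= -0.7771


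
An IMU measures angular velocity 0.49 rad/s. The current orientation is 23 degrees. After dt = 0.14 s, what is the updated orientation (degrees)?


delta_theta = w * dt = 0.49 * 0.14 = 0.0686 rad
= 3.9305 deg
theta_new = 23 + 3.9305 = 26.9305 deg


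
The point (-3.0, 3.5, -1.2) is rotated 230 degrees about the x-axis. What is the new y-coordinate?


Rotation about x-axis: y' = y*cos(theta) - z*sin(theta)
= 3.5 * -0.6428 - -1.2 * -0.766
= -3.169


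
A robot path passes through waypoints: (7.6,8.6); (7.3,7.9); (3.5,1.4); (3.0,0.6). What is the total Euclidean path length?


Segment lengths:
  seg1 = sqrt((-0.3)^2 + (-0.7)^2) = 0.7616
  seg2 = sqrt((-3.8)^2 + (-6.5)^2) = 7.5293
  seg3 = sqrt((-0.5)^2 + (-0.8)^2) = 0.9434
Total = 9.2343


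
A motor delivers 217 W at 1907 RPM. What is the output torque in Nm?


omega = 1907 * 2*pi/60 = 199.7006 rad/s
tau = P / omega = 217 / 199.7006
= 1.0866 Nm


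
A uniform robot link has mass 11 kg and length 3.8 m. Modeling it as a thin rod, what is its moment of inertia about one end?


I = (1/3) * m * L^2
= (1/3) * 11 * 3.8^2
= 0.333333 * 11 * 14.44
= 52.9467 kg*m^2


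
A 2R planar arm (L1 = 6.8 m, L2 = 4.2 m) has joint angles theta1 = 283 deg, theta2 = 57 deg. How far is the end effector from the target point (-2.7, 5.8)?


End effector via forward kinematics:
x = L1*cos(t1) + L2*cos(t1+t2) = 5.4764
y = L1*sin(t1) + L2*sin(t1+t2) = -8.0622
Distance to target:
d = sqrt((-2.7 - 5.4764)^2 + (5.8 - -8.0622)^2)
= sqrt(66.8531 + 192.1606)
= 16.0939 m


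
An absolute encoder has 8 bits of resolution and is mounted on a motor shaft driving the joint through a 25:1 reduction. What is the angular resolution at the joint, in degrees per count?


counts = 2^8 = 256
effective counts at joint = 256 * 25 = 6400
resolution = 360 / 6400
= 0.0563 deg/count


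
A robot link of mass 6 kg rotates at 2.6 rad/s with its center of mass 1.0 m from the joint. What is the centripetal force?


F = m * omega^2 * r
= 6 * 2.6^2 * 1.0
= 6 * 6.76 * 1.0
= 40.56 N


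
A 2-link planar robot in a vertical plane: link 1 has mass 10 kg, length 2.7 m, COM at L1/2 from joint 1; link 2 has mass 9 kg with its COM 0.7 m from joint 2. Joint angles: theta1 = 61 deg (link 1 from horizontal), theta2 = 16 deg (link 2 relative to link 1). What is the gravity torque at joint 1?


Horizontal distance from joint 1 to link-1 COM:
  x_c1 = (L1/2)*cos(t1) = 1.35 * 0.4848 = 0.6545 m
Horizontal distance from joint 1 to link-2 COM:
  x_c2 = L1*cos(t1) + Lc2*cos(t1+t2)
       = 2.7*0.4848 + 0.7*0.225 = 1.4665 m
tau1 = m1*g*x_c1 + m2*g*x_c2
     = 10*9.81*0.6545 + 9*9.81*1.4665
     = 64.2058 + 129.473
     = 193.6788 Nm


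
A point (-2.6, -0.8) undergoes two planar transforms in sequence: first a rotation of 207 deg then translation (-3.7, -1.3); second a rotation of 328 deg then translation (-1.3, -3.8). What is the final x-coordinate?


After transform 1:
x1 = cos(207)*-2.6 - sin(207)*-0.8 + -3.7 = -1.7466
y1 = sin(207)*-2.6 + cos(207)*-0.8 + -1.3 = 0.5932
After transform 2:
x2 = cos(328)*-1.7466 - sin(328)*0.5932 + -1.3
= -2.4668


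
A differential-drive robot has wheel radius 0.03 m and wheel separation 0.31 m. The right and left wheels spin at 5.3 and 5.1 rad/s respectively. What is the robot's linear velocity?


vR = r*wR = 0.03*5.3 = 0.159 m/s
vL = r*wL = 0.03*5.1 = 0.153 m/s
v = (vR+vL)/2 = 0.156 m/s
omega = (vR-vL)/L = 0.0194 rad/s
linear velocity = 0.156 m/s


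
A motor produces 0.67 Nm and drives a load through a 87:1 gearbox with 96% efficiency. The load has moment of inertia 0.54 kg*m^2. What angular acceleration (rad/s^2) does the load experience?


tau_out = tau_motor * N * eta
= 0.67 * 87 * 0.96 = 55.9584 Nm
alpha = tau_out / I = 55.9584 / 0.54
= 103.6267 rad/s^2


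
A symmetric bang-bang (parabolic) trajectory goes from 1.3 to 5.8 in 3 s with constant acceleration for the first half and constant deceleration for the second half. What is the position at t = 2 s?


Symmetric rest-to-rest: each phase covers (pf-p0)/2 in time T/2. 0.5*a*(T/2)^2 = (pf-p0)/2 => a = 4*(pf-p0)/T^2
a = 4*(5.8-1.3)/3^2 = 2.0
t = 2 is in the deceleration phase (t > T/2).
p = pf - 0.5*a*(T-t)^2 = 5.8 - 0.5*2.0*1^2
= 4.8


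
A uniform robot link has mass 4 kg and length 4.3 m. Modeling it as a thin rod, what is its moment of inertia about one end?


I = (1/3) * m * L^2
= (1/3) * 4 * 4.3^2
= 0.333333 * 4 * 18.49
= 24.6533 kg*m^2


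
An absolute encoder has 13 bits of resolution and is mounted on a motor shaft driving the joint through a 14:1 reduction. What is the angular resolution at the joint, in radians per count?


counts = 2^13 = 8192
effective counts at joint = 8192 * 14 = 114688
resolution = 2*pi / 114688
= 5.4785e-05 rad/count


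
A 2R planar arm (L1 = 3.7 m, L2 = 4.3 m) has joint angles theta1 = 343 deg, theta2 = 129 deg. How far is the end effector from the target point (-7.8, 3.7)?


End effector via forward kinematics:
x = L1*cos(t1) + L2*cos(t1+t2) = 1.9275
y = L1*sin(t1) + L2*sin(t1+t2) = 2.9051
Distance to target:
d = sqrt((-7.8 - 1.9275)^2 + (3.7 - 2.9051)^2)
= sqrt(94.6246 + 0.6318)
= 9.7599 m


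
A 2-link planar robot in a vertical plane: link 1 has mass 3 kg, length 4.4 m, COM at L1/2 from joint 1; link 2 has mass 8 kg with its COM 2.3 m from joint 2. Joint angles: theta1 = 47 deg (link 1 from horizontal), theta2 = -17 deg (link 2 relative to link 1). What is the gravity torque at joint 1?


Horizontal distance from joint 1 to link-1 COM:
  x_c1 = (L1/2)*cos(t1) = 2.2 * 0.682 = 1.5004 m
Horizontal distance from joint 1 to link-2 COM:
  x_c2 = L1*cos(t1) + Lc2*cos(t1+t2)
       = 4.4*0.682 + 2.3*0.866 = 4.9927 m
tau1 = m1*g*x_c1 + m2*g*x_c2
     = 3*9.81*1.5004 + 8*9.81*4.9927
     = 44.1567 + 391.8233
     = 435.9799 Nm


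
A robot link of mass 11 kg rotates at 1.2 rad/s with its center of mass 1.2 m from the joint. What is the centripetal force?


F = m * omega^2 * r
= 11 * 1.2^2 * 1.2
= 11 * 1.44 * 1.2
= 19.008 N


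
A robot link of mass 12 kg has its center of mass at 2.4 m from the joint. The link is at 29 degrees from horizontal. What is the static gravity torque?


tau = m*g*L*cos(angle)
= 12 * 9.81 * 2.4 * cos(29 deg)
= 12 * 9.81 * 2.4 * 0.8746
= 247.1046 Nm


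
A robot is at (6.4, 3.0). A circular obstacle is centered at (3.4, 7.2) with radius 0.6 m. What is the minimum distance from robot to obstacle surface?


center_dist = sqrt((6.4-3.4)^2 + (3.0-7.2)^2)
= sqrt(9.0 + 17.64)
= 5.1614
min_dist = center_dist - radius = 5.1614 - 0.6 = 4.5614 m


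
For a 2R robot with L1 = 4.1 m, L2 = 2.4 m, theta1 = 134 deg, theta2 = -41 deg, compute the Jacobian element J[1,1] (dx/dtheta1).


J[1,1] = -L1*sin(t1) - L2*sin(t1+t2)
= -4.1*sin(134) - 2.4*sin(93)
= -5.346


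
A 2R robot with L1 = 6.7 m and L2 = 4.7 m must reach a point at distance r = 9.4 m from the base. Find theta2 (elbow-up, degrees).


cos(theta2) = (r^2 - L1^2 - L2^2) / (2*L1*L2)
cos(theta2) = (88.36 - 44.89 - 22.09) / 62.98
cos(theta2) = 0.339473
theta2 = 70.1552 degrees


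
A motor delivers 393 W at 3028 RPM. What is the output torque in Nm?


omega = 3028 * 2*pi/60 = 317.0914 rad/s
tau = P / omega = 393 / 317.0914
= 1.2394 Nm


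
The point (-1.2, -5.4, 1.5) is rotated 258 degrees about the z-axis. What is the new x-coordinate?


Rotation about z-axis: x' = x*cos(theta) - y*sin(theta)
= -1.2 * -0.2079 - -5.4 * -0.9781
= -5.0325


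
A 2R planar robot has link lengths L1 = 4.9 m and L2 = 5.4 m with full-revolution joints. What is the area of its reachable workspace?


r_max = L1 + L2 = 10.3 m
r_min = |L1 - L2| = 0.5 m
Area = pi*(r_max^2 - r_min^2)
= pi*(106.09 - 0.25)
= pi * 105.84
= 332.5062 m^2


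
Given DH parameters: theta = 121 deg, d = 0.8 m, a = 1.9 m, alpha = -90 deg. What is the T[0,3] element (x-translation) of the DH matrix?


T[0,3] = a * cos(theta)
= 1.9 * cos(121 deg)
= 1.9 * -0.515
= -0.9786


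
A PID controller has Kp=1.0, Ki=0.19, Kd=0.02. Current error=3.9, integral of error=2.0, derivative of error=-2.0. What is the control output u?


u = Kp*e + Ki*int(e) + Kd*de/dt
= 1.0*3.9 + 0.19*2.0 + 0.02*(-2.0)
= 3.9 + 0.38 + -0.04
= 4.24


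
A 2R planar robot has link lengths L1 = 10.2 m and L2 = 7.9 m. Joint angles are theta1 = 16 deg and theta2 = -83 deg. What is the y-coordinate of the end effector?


Convert angles to radians: theta1 = 0.2793, theta2 = -1.4486
y = L1*sin(theta1) + L2*sin(theta1+theta2)
y = 2.8115 + -7.272
y = -4.4605


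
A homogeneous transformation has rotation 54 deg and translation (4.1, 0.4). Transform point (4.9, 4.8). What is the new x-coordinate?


x' = cos(theta)*px - sin(theta)*py + tx
= 0.5878*4.9 - 0.809*4.8 + 4.1
= 3.0969


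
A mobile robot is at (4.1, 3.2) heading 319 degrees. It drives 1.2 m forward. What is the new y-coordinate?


y_new = y0 + d*sin(theta)
= 3.2 + 1.2*sin(319)
= 3.2 + -0.7873
= 2.4127


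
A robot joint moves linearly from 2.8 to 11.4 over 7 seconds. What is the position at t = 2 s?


s = t/T = 2/7 = 0.2857
p(t) = p0 + (pf-p0)*s
= 2.8 + (11.4 - 2.8) * 0.2857
= 5.2571


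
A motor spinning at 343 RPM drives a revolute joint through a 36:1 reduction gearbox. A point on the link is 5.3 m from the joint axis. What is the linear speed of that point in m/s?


omega_motor = 343 * 2*pi/60 = 35.9189 rad/s
omega_joint = omega_motor / 36 = 0.9977 rad/s
v = omega_joint * r = 0.9977 * 5.3
= 5.2881 m/s


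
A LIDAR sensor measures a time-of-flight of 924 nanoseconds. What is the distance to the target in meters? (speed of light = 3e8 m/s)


tof = 924 ns = 9.24e-07 s
dist = c * tof / 2
= 3e8 * 9.24e-07 / 2
= 138.6 m


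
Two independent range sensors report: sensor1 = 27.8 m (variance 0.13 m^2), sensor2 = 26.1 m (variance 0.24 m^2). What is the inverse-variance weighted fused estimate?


w1 = (1/var1) / (1/var1 + 1/var2)
   = 7.6923 / (7.6923 + 4.1667) = 0.6486
w2 = 1 - w1 = 0.3514
fused = w1*s1 + w2*s2 = 18.0324 + 9.1703
= 27.2027 m


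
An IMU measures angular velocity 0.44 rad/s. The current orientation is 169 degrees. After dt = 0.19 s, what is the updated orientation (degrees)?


delta_theta = w * dt = 0.44 * 0.19 = 0.0836 rad
= 4.7899 deg
theta_new = 169 + 4.7899 = 173.7899 deg


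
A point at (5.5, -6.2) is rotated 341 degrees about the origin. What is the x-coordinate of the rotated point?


x' = x*cos(theta) - y*sin(theta)
cos(341 deg) = 0.9455, sin(341 deg) = -0.3256
x' = 5.5 * 0.9455 - -6.2 * -0.3256
= 5.2004 - 2.0185
= 3.1818


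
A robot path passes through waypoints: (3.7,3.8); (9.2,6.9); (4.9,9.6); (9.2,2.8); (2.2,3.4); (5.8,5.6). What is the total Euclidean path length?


Segment lengths:
  seg1 = sqrt((5.5)^2 + (3.1)^2) = 6.3135
  seg2 = sqrt((-4.3)^2 + (2.7)^2) = 5.0774
  seg3 = sqrt((4.3)^2 + (-6.8)^2) = 8.0455
  seg4 = sqrt((-7.0)^2 + (0.6)^2) = 7.0257
  seg5 = sqrt((3.6)^2 + (2.2)^2) = 4.219
Total = 30.681


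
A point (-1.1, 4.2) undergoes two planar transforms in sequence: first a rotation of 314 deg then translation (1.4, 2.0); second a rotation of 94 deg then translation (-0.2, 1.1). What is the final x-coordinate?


After transform 1:
x1 = cos(314)*-1.1 - sin(314)*4.2 + 1.4 = 3.6571
y1 = sin(314)*-1.1 + cos(314)*4.2 + 2.0 = 5.7088
After transform 2:
x2 = cos(94)*3.6571 - sin(94)*5.7088 + -0.2
= -6.15


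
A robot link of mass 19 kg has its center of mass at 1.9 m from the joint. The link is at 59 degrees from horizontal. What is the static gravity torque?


tau = m*g*L*cos(angle)
= 19 * 9.81 * 1.9 * cos(59 deg)
= 19 * 9.81 * 1.9 * 0.515
= 182.3961 Nm


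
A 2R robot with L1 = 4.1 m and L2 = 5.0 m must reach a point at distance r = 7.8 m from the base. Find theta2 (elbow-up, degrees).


cos(theta2) = (r^2 - L1^2 - L2^2) / (2*L1*L2)
cos(theta2) = (60.84 - 16.81 - 25.0) / 41.0
cos(theta2) = 0.464146
theta2 = 62.345 degrees


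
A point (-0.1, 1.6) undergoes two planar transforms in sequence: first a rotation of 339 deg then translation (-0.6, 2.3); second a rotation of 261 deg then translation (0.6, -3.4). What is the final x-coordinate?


After transform 1:
x1 = cos(339)*-0.1 - sin(339)*1.6 + -0.6 = -0.12
y1 = sin(339)*-0.1 + cos(339)*1.6 + 2.3 = 3.8296
After transform 2:
x2 = cos(261)*-0.12 - sin(261)*3.8296 + 0.6
= 4.4012


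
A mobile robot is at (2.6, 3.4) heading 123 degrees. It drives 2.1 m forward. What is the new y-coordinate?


y_new = y0 + d*sin(theta)
= 3.4 + 2.1*sin(123)
= 3.4 + 1.7612
= 5.1612


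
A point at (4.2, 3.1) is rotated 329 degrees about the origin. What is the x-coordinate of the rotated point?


x' = x*cos(theta) - y*sin(theta)
cos(329 deg) = 0.8572, sin(329 deg) = -0.515
x' = 4.2 * 0.8572 - 3.1 * -0.515
= 3.6001 - -1.5966
= 5.1967


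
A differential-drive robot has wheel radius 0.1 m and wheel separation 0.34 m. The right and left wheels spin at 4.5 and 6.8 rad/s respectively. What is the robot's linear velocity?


vR = r*wR = 0.1*4.5 = 0.45 m/s
vL = r*wL = 0.1*6.8 = 0.68 m/s
v = (vR+vL)/2 = 0.565 m/s
omega = (vR-vL)/L = -0.6765 rad/s
linear velocity = 0.565 m/s


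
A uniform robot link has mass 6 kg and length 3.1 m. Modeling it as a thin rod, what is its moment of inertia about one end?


I = (1/3) * m * L^2
= (1/3) * 6 * 3.1^2
= 0.333333 * 6 * 9.61
= 19.22 kg*m^2


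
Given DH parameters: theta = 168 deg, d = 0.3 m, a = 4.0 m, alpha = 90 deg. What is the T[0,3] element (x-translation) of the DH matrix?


T[0,3] = a * cos(theta)
= 4.0 * cos(168 deg)
= 4.0 * -0.9781
= -3.9126


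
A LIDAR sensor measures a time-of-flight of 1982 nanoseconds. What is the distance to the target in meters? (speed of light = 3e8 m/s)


tof = 1982 ns = 1.982e-06 s
dist = c * tof / 2
= 3e8 * 1.982e-06 / 2
= 297.3 m


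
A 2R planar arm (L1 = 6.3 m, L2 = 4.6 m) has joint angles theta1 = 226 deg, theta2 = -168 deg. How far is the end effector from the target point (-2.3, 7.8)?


End effector via forward kinematics:
x = L1*cos(t1) + L2*cos(t1+t2) = -1.9387
y = L1*sin(t1) + L2*sin(t1+t2) = -0.6308
Distance to target:
d = sqrt((-2.3 - -1.9387)^2 + (7.8 - -0.6308)^2)
= sqrt(0.1305 + 71.0787)
= 8.4386 m


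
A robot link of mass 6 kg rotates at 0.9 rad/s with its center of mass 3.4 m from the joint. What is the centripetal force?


F = m * omega^2 * r
= 6 * 0.9^2 * 3.4
= 6 * 0.81 * 3.4
= 16.524 N


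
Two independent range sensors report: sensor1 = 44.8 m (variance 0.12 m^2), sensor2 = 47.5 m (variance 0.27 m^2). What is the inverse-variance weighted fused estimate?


w1 = (1/var1) / (1/var1 + 1/var2)
   = 8.3333 / (8.3333 + 3.7037) = 0.6923
w2 = 1 - w1 = 0.3077
fused = w1*s1 + w2*s2 = 31.0154 + 14.6154
= 45.6308 m


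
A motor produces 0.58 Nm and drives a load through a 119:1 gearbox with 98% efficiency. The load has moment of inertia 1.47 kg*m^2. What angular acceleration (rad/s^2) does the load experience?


tau_out = tau_motor * N * eta
= 0.58 * 119 * 0.98 = 67.6396 Nm
alpha = tau_out / I = 67.6396 / 1.47
= 46.0133 rad/s^2


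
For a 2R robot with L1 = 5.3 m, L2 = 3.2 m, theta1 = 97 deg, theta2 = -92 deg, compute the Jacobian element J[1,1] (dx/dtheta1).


J[1,1] = -L1*sin(t1) - L2*sin(t1+t2)
= -5.3*sin(97) - 3.2*sin(5)
= -5.5394


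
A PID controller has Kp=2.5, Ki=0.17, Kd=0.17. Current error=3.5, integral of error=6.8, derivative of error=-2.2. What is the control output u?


u = Kp*e + Ki*int(e) + Kd*de/dt
= 2.5*3.5 + 0.17*6.8 + 0.17*(-2.2)
= 8.75 + 1.156 + -0.374
= 9.532


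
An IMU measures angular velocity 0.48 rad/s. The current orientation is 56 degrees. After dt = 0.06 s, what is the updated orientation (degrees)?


delta_theta = w * dt = 0.48 * 0.06 = 0.0288 rad
= 1.6501 deg
theta_new = 56 + 1.6501 = 57.6501 deg


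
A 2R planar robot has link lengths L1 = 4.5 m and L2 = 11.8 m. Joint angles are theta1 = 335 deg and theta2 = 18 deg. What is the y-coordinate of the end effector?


Convert angles to radians: theta1 = 5.8469, theta2 = 0.3142
y = L1*sin(theta1) + L2*sin(theta1+theta2)
y = -1.9018 + -1.4381
y = -3.3398


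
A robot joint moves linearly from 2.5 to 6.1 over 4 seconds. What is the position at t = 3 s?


s = t/T = 3/4 = 0.75
p(t) = p0 + (pf-p0)*s
= 2.5 + (6.1 - 2.5) * 0.75
= 5.2


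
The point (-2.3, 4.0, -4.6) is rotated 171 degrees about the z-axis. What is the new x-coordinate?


Rotation about z-axis: x' = x*cos(theta) - y*sin(theta)
= -2.3 * -0.9877 - 4.0 * 0.1564
= 1.6459


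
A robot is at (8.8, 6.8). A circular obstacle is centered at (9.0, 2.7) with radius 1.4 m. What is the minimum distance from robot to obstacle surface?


center_dist = sqrt((8.8-9.0)^2 + (6.8-2.7)^2)
= sqrt(0.04 + 16.81)
= 4.1049
min_dist = center_dist - radius = 4.1049 - 1.4 = 2.7049 m


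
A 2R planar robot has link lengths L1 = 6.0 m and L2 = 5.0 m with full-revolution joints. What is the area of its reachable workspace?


r_max = L1 + L2 = 11.0 m
r_min = |L1 - L2| = 1.0 m
Area = pi*(r_max^2 - r_min^2)
= pi*(121.0 - 1.0)
= pi * 120.0
= 376.9911 m^2


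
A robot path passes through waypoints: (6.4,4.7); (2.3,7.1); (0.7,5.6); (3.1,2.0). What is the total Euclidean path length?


Segment lengths:
  seg1 = sqrt((-4.1)^2 + (2.4)^2) = 4.7508
  seg2 = sqrt((-1.6)^2 + (-1.5)^2) = 2.1932
  seg3 = sqrt((2.4)^2 + (-3.6)^2) = 4.3267
Total = 11.2706


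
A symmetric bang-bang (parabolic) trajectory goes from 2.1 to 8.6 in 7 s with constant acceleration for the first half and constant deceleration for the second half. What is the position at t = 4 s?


Symmetric rest-to-rest: each phase covers (pf-p0)/2 in time T/2. 0.5*a*(T/2)^2 = (pf-p0)/2 => a = 4*(pf-p0)/T^2
a = 4*(8.6-2.1)/7^2 = 0.5306
t = 4 is in the deceleration phase (t > T/2).
p = pf - 0.5*a*(T-t)^2 = 8.6 - 0.5*0.5306*3^2
= 6.2122


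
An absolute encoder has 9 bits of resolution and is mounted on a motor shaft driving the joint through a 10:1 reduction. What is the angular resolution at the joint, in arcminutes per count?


counts = 2^9 = 512
effective counts at joint = 512 * 10 = 5120
resolution = 360*60 / 5120
= 4.2188 arcmin/count


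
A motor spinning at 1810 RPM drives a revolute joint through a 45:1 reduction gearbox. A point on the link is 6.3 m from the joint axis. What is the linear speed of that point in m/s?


omega_motor = 1810 * 2*pi/60 = 189.5428 rad/s
omega_joint = omega_motor / 45 = 4.2121 rad/s
v = omega_joint * r = 4.2121 * 6.3
= 26.536 m/s


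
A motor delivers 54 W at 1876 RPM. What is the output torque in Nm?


omega = 1876 * 2*pi/60 = 196.4543 rad/s
tau = P / omega = 54 / 196.4543
= 0.2749 Nm


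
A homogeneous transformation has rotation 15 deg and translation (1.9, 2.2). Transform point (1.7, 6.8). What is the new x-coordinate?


x' = cos(theta)*px - sin(theta)*py + tx
= 0.9659*1.7 - 0.2588*6.8 + 1.9
= 1.7821


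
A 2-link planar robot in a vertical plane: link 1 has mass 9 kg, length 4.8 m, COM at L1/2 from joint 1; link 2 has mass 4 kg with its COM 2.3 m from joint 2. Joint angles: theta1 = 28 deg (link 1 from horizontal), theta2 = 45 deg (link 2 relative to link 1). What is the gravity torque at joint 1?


Horizontal distance from joint 1 to link-1 COM:
  x_c1 = (L1/2)*cos(t1) = 2.4 * 0.8829 = 2.1191 m
Horizontal distance from joint 1 to link-2 COM:
  x_c2 = L1*cos(t1) + Lc2*cos(t1+t2)
       = 4.8*0.8829 + 2.3*0.2924 = 4.9106 m
tau1 = m1*g*x_c1 + m2*g*x_c2
     = 9*9.81*2.1191 + 4*9.81*4.9106
     = 187.0931 + 192.6921
     = 379.7851 Nm


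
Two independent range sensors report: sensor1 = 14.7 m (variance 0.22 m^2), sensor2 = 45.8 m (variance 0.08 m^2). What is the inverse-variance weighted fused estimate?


w1 = (1/var1) / (1/var1 + 1/var2)
   = 4.5455 / (4.5455 + 12.5) = 0.2667
w2 = 1 - w1 = 0.7333
fused = w1*s1 + w2*s2 = 3.92 + 33.5867
= 37.5067 m


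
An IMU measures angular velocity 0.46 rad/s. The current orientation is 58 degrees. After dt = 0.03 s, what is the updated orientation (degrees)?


delta_theta = w * dt = 0.46 * 0.03 = 0.0138 rad
= 0.7907 deg
theta_new = 58 + 0.7907 = 58.7907 deg


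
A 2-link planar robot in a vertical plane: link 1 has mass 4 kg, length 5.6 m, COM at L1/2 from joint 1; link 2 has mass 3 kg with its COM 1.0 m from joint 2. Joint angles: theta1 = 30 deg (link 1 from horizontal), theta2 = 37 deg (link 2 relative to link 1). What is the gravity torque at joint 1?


Horizontal distance from joint 1 to link-1 COM:
  x_c1 = (L1/2)*cos(t1) = 2.8 * 0.866 = 2.4249 m
Horizontal distance from joint 1 to link-2 COM:
  x_c2 = L1*cos(t1) + Lc2*cos(t1+t2)
       = 5.6*0.866 + 1.0*0.3907 = 5.2405 m
tau1 = m1*g*x_c1 + m2*g*x_c2
     = 4*9.81*2.4249 + 3*9.81*5.2405
     = 95.1519 + 154.2271
     = 249.3791 Nm


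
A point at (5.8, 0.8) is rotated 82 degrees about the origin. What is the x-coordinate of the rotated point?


x' = x*cos(theta) - y*sin(theta)
cos(82 deg) = 0.1392, sin(82 deg) = 0.9903
x' = 5.8 * 0.1392 - 0.8 * 0.9903
= 0.8072 - 0.7922
= 0.015


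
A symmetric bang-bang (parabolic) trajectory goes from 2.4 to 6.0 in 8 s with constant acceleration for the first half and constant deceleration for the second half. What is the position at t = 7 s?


Symmetric rest-to-rest: each phase covers (pf-p0)/2 in time T/2. 0.5*a*(T/2)^2 = (pf-p0)/2 => a = 4*(pf-p0)/T^2
a = 4*(6.0-2.4)/8^2 = 0.225
t = 7 is in the deceleration phase (t > T/2).
p = pf - 0.5*a*(T-t)^2 = 6.0 - 0.5*0.225*1^2
= 5.8875


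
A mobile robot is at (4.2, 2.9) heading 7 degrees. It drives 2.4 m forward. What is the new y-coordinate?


y_new = y0 + d*sin(theta)
= 2.9 + 2.4*sin(7)
= 2.9 + 0.2925
= 3.1925


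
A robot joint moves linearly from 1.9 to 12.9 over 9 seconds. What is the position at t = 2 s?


s = t/T = 2/9 = 0.2222
p(t) = p0 + (pf-p0)*s
= 1.9 + (12.9 - 1.9) * 0.2222
= 4.3444


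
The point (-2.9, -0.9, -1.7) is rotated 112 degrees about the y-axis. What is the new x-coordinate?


Rotation about y-axis: x' = x*cos(theta) + z*sin(theta)
= -2.9 * -0.3746 + -1.7 * 0.9272
= -0.4899


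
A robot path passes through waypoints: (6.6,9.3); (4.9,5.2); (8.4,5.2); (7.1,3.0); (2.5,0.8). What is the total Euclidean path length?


Segment lengths:
  seg1 = sqrt((-1.7)^2 + (-4.1)^2) = 4.4385
  seg2 = sqrt((3.5)^2 + (0.0)^2) = 3.5
  seg3 = sqrt((-1.3)^2 + (-2.2)^2) = 2.5554
  seg4 = sqrt((-4.6)^2 + (-2.2)^2) = 5.099
Total = 15.5929


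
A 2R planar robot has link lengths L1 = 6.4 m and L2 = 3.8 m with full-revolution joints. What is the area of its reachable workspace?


r_max = L1 + L2 = 10.2 m
r_min = |L1 - L2| = 2.6 m
Area = pi*(r_max^2 - r_min^2)
= pi*(104.04 - 6.76)
= pi * 97.28
= 305.6141 m^2


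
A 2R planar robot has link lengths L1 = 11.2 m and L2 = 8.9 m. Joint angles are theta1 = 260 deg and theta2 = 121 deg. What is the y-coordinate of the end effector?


Convert angles to radians: theta1 = 4.5379, theta2 = 2.1118
y = L1*sin(theta1) + L2*sin(theta1+theta2)
y = -11.0298 + 3.1895
y = -7.8404


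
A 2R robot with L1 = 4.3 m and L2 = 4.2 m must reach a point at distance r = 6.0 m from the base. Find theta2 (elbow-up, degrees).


cos(theta2) = (r^2 - L1^2 - L2^2) / (2*L1*L2)
cos(theta2) = (36.0 - 18.49 - 17.64) / 36.12
cos(theta2) = -0.003599
theta2 = 90.2062 degrees


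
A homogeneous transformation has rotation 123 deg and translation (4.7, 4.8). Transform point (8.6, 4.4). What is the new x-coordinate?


x' = cos(theta)*px - sin(theta)*py + tx
= -0.5446*8.6 - 0.8387*4.4 + 4.7
= -3.674


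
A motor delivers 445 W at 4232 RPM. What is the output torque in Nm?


omega = 4232 * 2*pi/60 = 443.174 rad/s
tau = P / omega = 445 / 443.174
= 1.0041 Nm


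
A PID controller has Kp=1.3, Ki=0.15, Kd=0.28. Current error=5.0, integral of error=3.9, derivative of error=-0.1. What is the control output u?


u = Kp*e + Ki*int(e) + Kd*de/dt
= 1.3*5.0 + 0.15*3.9 + 0.28*(-0.1)
= 6.5 + 0.585 + -0.028
= 7.057


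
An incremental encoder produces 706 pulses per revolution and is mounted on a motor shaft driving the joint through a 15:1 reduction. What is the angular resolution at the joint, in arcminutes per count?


counts per rev = 706
effective counts at joint = 706 * 15 = 10590
resolution = 360*60 / 10590
= 2.0397 arcmin/count


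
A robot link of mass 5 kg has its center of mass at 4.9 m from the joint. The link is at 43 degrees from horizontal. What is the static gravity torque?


tau = m*g*L*cos(angle)
= 5 * 9.81 * 4.9 * cos(43 deg)
= 5 * 9.81 * 4.9 * 0.7314
= 175.7772 Nm


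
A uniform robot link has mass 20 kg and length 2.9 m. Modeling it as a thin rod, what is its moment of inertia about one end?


I = (1/3) * m * L^2
= (1/3) * 20 * 2.9^2
= 0.333333 * 20 * 8.41
= 56.0667 kg*m^2


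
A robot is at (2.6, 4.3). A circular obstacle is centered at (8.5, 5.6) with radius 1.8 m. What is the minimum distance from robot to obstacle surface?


center_dist = sqrt((2.6-8.5)^2 + (4.3-5.6)^2)
= sqrt(34.81 + 1.69)
= 6.0415
min_dist = center_dist - radius = 6.0415 - 1.8 = 4.2415 m


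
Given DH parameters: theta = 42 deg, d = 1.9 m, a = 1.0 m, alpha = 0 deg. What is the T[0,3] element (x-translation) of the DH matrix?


T[0,3] = a * cos(theta)
= 1.0 * cos(42 deg)
= 1.0 * 0.7431
= 0.7431


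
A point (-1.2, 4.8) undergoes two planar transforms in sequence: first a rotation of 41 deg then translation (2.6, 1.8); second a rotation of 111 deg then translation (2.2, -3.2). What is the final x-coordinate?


After transform 1:
x1 = cos(41)*-1.2 - sin(41)*4.8 + 2.6 = -1.4547
y1 = sin(41)*-1.2 + cos(41)*4.8 + 1.8 = 4.6353
After transform 2:
x2 = cos(111)*-1.4547 - sin(111)*4.6353 + 2.2
= -1.6061


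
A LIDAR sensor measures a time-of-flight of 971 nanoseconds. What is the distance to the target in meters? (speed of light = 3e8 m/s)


tof = 971 ns = 9.71e-07 s
dist = c * tof / 2
= 3e8 * 9.71e-07 / 2
= 145.65 m


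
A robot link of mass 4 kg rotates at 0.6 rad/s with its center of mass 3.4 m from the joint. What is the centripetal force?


F = m * omega^2 * r
= 4 * 0.6^2 * 3.4
= 4 * 0.36 * 3.4
= 4.896 N


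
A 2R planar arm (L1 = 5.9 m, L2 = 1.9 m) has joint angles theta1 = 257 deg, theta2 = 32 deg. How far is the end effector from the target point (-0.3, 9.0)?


End effector via forward kinematics:
x = L1*cos(t1) + L2*cos(t1+t2) = -0.7086
y = L1*sin(t1) + L2*sin(t1+t2) = -7.5453
Distance to target:
d = sqrt((-0.3 - -0.7086)^2 + (9.0 - -7.5453)^2)
= sqrt(0.167 + 273.7459)
= 16.5503 m


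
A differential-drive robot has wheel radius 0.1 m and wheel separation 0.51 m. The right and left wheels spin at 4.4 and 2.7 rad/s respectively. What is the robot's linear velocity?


vR = r*wR = 0.1*4.4 = 0.44 m/s
vL = r*wL = 0.1*2.7 = 0.27 m/s
v = (vR+vL)/2 = 0.355 m/s
omega = (vR-vL)/L = 0.3333 rad/s
linear velocity = 0.355 m/s


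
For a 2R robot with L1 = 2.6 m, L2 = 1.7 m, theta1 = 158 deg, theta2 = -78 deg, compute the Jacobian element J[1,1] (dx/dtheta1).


J[1,1] = -L1*sin(t1) - L2*sin(t1+t2)
= -2.6*sin(158) - 1.7*sin(80)
= -2.6482


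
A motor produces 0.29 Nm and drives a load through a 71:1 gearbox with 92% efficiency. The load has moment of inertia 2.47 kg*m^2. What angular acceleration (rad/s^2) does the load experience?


tau_out = tau_motor * N * eta
= 0.29 * 71 * 0.92 = 18.9428 Nm
alpha = tau_out / I = 18.9428 / 2.47
= 7.6691 rad/s^2


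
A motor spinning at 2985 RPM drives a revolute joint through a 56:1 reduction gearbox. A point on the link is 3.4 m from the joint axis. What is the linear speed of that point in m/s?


omega_motor = 2985 * 2*pi/60 = 312.5885 rad/s
omega_joint = omega_motor / 56 = 5.5819 rad/s
v = omega_joint * r = 5.5819 * 3.4
= 18.9786 m/s


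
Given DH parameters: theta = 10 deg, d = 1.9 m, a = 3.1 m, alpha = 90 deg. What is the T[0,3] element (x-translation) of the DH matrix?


T[0,3] = a * cos(theta)
= 3.1 * cos(10 deg)
= 3.1 * 0.9848
= 3.0529


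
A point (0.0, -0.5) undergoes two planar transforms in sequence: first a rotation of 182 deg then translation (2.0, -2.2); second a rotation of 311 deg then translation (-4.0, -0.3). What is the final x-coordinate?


After transform 1:
x1 = cos(182)*0.0 - sin(182)*-0.5 + 2.0 = 1.9826
y1 = sin(182)*0.0 + cos(182)*-0.5 + -2.2 = -1.7003
After transform 2:
x2 = cos(311)*1.9826 - sin(311)*-1.7003 + -4.0
= -3.9826


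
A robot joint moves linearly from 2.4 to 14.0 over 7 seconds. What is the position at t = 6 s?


s = t/T = 6/7 = 0.8571
p(t) = p0 + (pf-p0)*s
= 2.4 + (14.0 - 2.4) * 0.8571
= 12.3429


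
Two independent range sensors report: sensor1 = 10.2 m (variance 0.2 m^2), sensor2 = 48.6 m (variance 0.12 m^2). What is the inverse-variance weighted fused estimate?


w1 = (1/var1) / (1/var1 + 1/var2)
   = 5.0 / (5.0 + 8.3333) = 0.375
w2 = 1 - w1 = 0.625
fused = w1*s1 + w2*s2 = 3.825 + 30.375
= 34.2 m


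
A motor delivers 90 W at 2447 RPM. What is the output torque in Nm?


omega = 2447 * 2*pi/60 = 256.2492 rad/s
tau = P / omega = 90 / 256.2492
= 0.3512 Nm


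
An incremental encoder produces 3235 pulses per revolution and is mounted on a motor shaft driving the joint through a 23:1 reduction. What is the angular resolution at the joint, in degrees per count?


counts per rev = 3235
effective counts at joint = 3235 * 23 = 74405
resolution = 360 / 74405
= 0.0048 deg/count


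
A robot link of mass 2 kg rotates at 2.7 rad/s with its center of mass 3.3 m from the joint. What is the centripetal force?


F = m * omega^2 * r
= 2 * 2.7^2 * 3.3
= 2 * 7.29 * 3.3
= 48.114 N


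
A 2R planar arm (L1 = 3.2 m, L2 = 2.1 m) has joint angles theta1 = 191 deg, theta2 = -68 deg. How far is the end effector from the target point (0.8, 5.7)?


End effector via forward kinematics:
x = L1*cos(t1) + L2*cos(t1+t2) = -4.2849
y = L1*sin(t1) + L2*sin(t1+t2) = 1.1506
Distance to target:
d = sqrt((0.8 - -4.2849)^2 + (5.7 - 1.1506)^2)
= sqrt(25.8567 + 20.6969)
= 6.823 m


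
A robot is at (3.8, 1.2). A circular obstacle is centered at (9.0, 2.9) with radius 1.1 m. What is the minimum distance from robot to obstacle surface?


center_dist = sqrt((3.8-9.0)^2 + (1.2-2.9)^2)
= sqrt(27.04 + 2.89)
= 5.4708
min_dist = center_dist - radius = 5.4708 - 1.1 = 4.3708 m


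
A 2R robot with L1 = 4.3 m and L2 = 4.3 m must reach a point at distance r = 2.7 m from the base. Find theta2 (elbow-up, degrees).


cos(theta2) = (r^2 - L1^2 - L2^2) / (2*L1*L2)
cos(theta2) = (7.29 - 18.49 - 18.49) / 36.98
cos(theta2) = -0.802866
theta2 = 143.4047 degrees


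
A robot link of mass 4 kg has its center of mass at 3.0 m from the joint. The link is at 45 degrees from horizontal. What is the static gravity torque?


tau = m*g*L*cos(angle)
= 4 * 9.81 * 3.0 * cos(45 deg)
= 4 * 9.81 * 3.0 * 0.7071
= 83.2406 Nm


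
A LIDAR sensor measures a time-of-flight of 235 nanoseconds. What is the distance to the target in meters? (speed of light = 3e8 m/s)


tof = 235 ns = 2.35e-07 s
dist = c * tof / 2
= 3e8 * 2.35e-07 / 2
= 35.25 m


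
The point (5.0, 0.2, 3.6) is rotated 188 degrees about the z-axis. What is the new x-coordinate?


Rotation about z-axis: x' = x*cos(theta) - y*sin(theta)
= 5.0 * -0.9903 - 0.2 * -0.1392
= -4.9235


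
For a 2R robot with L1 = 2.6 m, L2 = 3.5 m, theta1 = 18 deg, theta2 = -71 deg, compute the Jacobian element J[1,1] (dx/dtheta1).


J[1,1] = -L1*sin(t1) - L2*sin(t1+t2)
= -2.6*sin(18) - 3.5*sin(-53)
= 1.9918


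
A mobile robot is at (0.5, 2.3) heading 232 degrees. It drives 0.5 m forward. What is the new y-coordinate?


y_new = y0 + d*sin(theta)
= 2.3 + 0.5*sin(232)
= 2.3 + -0.394
= 1.906


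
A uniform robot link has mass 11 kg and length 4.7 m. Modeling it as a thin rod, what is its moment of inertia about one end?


I = (1/3) * m * L^2
= (1/3) * 11 * 4.7^2
= 0.333333 * 11 * 22.09
= 80.9967 kg*m^2


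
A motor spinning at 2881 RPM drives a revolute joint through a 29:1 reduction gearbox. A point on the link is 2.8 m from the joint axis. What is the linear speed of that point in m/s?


omega_motor = 2881 * 2*pi/60 = 301.6976 rad/s
omega_joint = omega_motor / 29 = 10.4034 rad/s
v = omega_joint * r = 10.4034 * 2.8
= 29.1294 m/s


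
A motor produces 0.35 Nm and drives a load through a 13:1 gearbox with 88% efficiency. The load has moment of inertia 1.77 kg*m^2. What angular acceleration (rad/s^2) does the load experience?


tau_out = tau_motor * N * eta
= 0.35 * 13 * 0.88 = 4.004 Nm
alpha = tau_out / I = 4.004 / 1.77
= 2.2621 rad/s^2


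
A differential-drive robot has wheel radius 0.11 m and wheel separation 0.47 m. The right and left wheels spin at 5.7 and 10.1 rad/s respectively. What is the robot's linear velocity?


vR = r*wR = 0.11*5.7 = 0.627 m/s
vL = r*wL = 0.11*10.1 = 1.111 m/s
v = (vR+vL)/2 = 0.869 m/s
omega = (vR-vL)/L = -1.0298 rad/s
linear velocity = 0.869 m/s


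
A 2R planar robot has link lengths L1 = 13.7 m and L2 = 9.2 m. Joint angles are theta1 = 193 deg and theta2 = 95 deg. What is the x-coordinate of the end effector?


Convert angles to radians: theta1 = 3.3685, theta2 = 1.6581
x = L1*cos(theta1) + L2*cos(theta1+theta2)
x = -13.3489 + 2.843
x = -10.5059


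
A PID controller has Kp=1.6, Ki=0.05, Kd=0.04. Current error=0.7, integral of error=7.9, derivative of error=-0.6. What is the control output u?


u = Kp*e + Ki*int(e) + Kd*de/dt
= 1.6*0.7 + 0.05*7.9 + 0.04*(-0.6)
= 1.12 + 0.395 + -0.024
= 1.491


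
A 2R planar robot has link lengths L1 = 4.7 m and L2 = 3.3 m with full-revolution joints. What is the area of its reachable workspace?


r_max = L1 + L2 = 8.0 m
r_min = |L1 - L2| = 1.4 m
Area = pi*(r_max^2 - r_min^2)
= pi*(64.0 - 1.96)
= pi * 62.04
= 194.9044 m^2


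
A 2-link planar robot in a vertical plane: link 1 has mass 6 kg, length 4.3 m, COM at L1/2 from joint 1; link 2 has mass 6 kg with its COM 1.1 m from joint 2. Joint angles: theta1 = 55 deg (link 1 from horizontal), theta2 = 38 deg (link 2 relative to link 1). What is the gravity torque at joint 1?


Horizontal distance from joint 1 to link-1 COM:
  x_c1 = (L1/2)*cos(t1) = 2.15 * 0.5736 = 1.2332 m
Horizontal distance from joint 1 to link-2 COM:
  x_c2 = L1*cos(t1) + Lc2*cos(t1+t2)
       = 4.3*0.5736 + 1.1*-0.0523 = 2.4088 m
tau1 = m1*g*x_c1 + m2*g*x_c2
     = 6*9.81*1.2332 + 6*9.81*2.4088
     = 72.5855 + 141.7825
     = 214.368 Nm


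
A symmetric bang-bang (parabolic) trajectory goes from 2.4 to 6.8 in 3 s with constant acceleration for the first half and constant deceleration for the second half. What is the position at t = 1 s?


Symmetric rest-to-rest: each phase covers (pf-p0)/2 in time T/2. 0.5*a*(T/2)^2 = (pf-p0)/2 => a = 4*(pf-p0)/T^2
a = 4*(6.8-2.4)/3^2 = 1.9556
t = 1 is in the acceleration phase (t <= T/2).
p = p0 + 0.5*a*t^2 = 2.4 + 0.5*1.9556*1^2
= 3.3778


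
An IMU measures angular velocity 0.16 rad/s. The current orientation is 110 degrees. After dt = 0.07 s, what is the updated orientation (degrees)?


delta_theta = w * dt = 0.16 * 0.07 = 0.0112 rad
= 0.6417 deg
theta_new = 110 + 0.6417 = 110.6417 deg


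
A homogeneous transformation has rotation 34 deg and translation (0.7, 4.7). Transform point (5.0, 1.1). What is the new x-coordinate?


x' = cos(theta)*px - sin(theta)*py + tx
= 0.829*5.0 - 0.5592*1.1 + 0.7
= 4.2301


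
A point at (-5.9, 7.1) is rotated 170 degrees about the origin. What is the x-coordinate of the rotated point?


x' = x*cos(theta) - y*sin(theta)
cos(170 deg) = -0.9848, sin(170 deg) = 0.1736
x' = -5.9 * -0.9848 - 7.1 * 0.1736
= 5.8104 - 1.2329
= 4.5775
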